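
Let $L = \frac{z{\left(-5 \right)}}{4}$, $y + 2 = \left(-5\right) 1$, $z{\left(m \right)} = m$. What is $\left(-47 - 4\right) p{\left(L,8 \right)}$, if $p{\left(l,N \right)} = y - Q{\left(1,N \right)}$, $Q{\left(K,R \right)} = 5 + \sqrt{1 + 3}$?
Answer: $714$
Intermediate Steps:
$y = -7$ ($y = -2 - 5 = -7$)
$L = - \frac{5}{4} \approx -1.25$
$Q{\left(K,R \right)} = 7$ ($Q{\left(K,R \right)} = 5 + \sqrt{4} = 5 + 2 = 7$)
$p{\left(l,N \right)} = -14$ ($p{\left(l,N \right)} = -7 - 7 = -14$)
$\left(-47 - 4\right) p{\left(L,8 \right)} = \left(-47 - 4\right) \left(-14\right) = \left(-51\right) \left(-14\right) = 714$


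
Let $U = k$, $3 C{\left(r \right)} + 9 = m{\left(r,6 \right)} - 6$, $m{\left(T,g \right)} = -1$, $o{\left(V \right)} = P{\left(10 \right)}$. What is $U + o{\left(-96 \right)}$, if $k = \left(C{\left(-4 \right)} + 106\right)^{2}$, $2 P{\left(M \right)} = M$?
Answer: $\frac{91249}{9} \approx 10139.0$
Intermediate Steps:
$P{\left(M \right)} = \frac{M}{2}$
$o{\left(V \right)} = 5$ ($o{\left(V \right)} = \frac{1}{2} \cdot 10 = 5$)
$C{\left(r \right)} = - \frac{16}{3}$ ($C{\left(r \right)} = -3 + \frac{-1 - 6}{3} = -3 + \frac{1}{3} \left(-7\right) = -3 - \frac{7}{3} = - \frac{16}{3}$)
$k = \frac{91204}{9}$ ($k = \left(- \frac{16}{3} + 106\right)^{2} = \left(\frac{302}{3}\right)^{2} = \frac{91204}{9} \approx 10134.0$)
$U = \frac{91204}{9} \approx 10134.0$
$U + o{\left(-96 \right)} = \frac{91204}{9} + 5 = \frac{91249}{9}$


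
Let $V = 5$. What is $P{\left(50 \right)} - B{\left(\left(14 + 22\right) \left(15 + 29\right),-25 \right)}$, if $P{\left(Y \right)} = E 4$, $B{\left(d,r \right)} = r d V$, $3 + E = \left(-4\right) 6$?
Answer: $197892$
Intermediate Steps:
$E = -27$ ($E = -3 - 24 = -27$)
$B{\left(d,r \right)} = 5 d r$ ($B{\left(d,r \right)} = r d 5 = d r 5 = 5 d r$)
$P{\left(Y \right)} = -108$ ($P{\left(Y \right)} = \left(-27\right) 4 = -108$)
$P{\left(50 \right)} - B{\left(\left(14 + 22\right) \left(15 + 29\right),-25 \right)} = -108 - 5 \left(14 + 22\right) \left(15 + 29\right) \left(-25\right) = -108 - 5 \cdot 36 \cdot 44 \left(-25\right) = -108 - 5 \cdot 1584 \left(-25\right) = -108 - -198000 = -108 + 198000 = 197892$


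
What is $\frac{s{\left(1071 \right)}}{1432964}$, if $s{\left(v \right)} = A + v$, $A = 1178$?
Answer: $\frac{173}{110228} \approx 0.0015695$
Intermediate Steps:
$s{\left(v \right)} = 1178 + v$
$\frac{s{\left(1071 \right)}}{1432964} = \frac{1178 + 1071}{1432964} = 2249 \cdot \frac{1}{1432964} = \frac{173}{110228}$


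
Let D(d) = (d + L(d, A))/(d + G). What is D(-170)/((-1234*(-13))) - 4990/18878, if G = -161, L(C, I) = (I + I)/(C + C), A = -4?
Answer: -562980545989/2130107011565 ≈ -0.26430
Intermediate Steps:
L(C, I) = I/C (L(C, I) = (2*I)/((2*C)) = (2*I)*(1/(2*C)) = I/C)
D(d) = (d - 4/d)/(-161 + d) (D(d) = (d - 4/d)/(d - 161) = (d - 4/d)/(-161 + d))
D(-170)/((-1234*(-13))) - 4990/18878 = ((-4 + (-170)²)/((-170)*(-161 - 170)))/((-1234*(-13))) - 4990/18878 = -1/170*(-4 + 28900)/(-331)/16042 - 4990*1/18878 = -1/170*(-1/331)*28896*(1/16042) - 2495/9439 = (14448/28135)*(1/16042) - 2495/9439 = 7224/225670835 - 2495/9439 = -562980545989/2130107011565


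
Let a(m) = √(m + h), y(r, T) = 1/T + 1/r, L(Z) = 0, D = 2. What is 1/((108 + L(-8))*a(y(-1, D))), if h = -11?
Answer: -I*√46/2484 ≈ -0.0027304*I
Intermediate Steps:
y(r, T) = 1/T + 1/r
a(m) = √(-11 + m) (a(m) = √(m - 11) = √(-11 + m))
1/((108 + L(-8))*a(y(-1, D))) = 1/((108 + 0)*√(-11 + (2 - 1)/(2*(-1)))) = 1/(108*√(-11 + (½)*(-1)*1)) = 1/(108*√(-11 - ½)) = 1/(108*√(-23/2)) = 1/(108*(I*√46/2)) = 1/(54*I*√46) = -I*√46/2484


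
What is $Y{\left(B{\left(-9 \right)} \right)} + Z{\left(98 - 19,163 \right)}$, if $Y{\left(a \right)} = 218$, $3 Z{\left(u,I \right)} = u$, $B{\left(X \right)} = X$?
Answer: $\frac{733}{3} \approx 244.33$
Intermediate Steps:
$Z{\left(u,I \right)} = \frac{u}{3}$
$Y{\left(B{\left(-9 \right)} \right)} + Z{\left(98 - 19,163 \right)} = 218 + \frac{98 - 19}{3} = 218 + \frac{1}{3} \cdot 79 = 218 + \frac{79}{3} = \frac{733}{3}$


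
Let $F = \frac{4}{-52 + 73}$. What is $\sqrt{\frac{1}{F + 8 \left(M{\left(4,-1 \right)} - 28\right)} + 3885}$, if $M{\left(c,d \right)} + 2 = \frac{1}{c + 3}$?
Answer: $\frac{3 \sqrt{55324067}}{358} \approx 62.33$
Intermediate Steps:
$M{\left(c,d \right)} = -2 + \frac{1}{3 + c}$ ($M{\left(c,d \right)} = -2 + \frac{1}{c + 3} = -2 + \frac{1}{3 + c}$)
$F = \frac{4}{21} \approx 0.19048$
$\sqrt{\frac{1}{F + 8 \left(M{\left(4,-1 \right)} - 28\right)} + 3885} = \sqrt{\frac{1}{\frac{4}{21} + 8 \left(\frac{-5 - 8}{3 + 4} - 28\right)} + 3885} = \sqrt{\frac{1}{\frac{4}{21} + 8 \left(\frac{-5 - 8}{7} - 28\right)} + 3885} = \sqrt{\frac{1}{\frac{4}{21} + 8 \left(\frac{1}{7} \left(-13\right) - 28\right)} + 3885} = \sqrt{\frac{1}{\frac{4}{21} + 8 \left(- \frac{13}{7} - 28\right)} + 3885} = \sqrt{\frac{1}{\frac{4}{21} + 8 \left(- \frac{209}{7}\right)} + 3885} = \sqrt{\frac{1}{\frac{4}{21} - \frac{1672}{7}} + 3885} = \sqrt{\frac{1}{- \frac{716}{3}} + 3885} = \sqrt{- \frac{3}{716} + 3885} = \sqrt{\frac{2781657}{716}} = \frac{3 \sqrt{55324067}}{358}$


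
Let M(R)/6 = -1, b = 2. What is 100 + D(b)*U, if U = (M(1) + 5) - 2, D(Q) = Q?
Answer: 94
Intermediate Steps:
M(R) = -6 (M(R) = 6*(-1) = -6)
U = -3 (U = (-6 + 5) - 2 = -1 - 2 = -3)
100 + D(b)*U = 100 + 2*(-3) = 100 - 6 = 94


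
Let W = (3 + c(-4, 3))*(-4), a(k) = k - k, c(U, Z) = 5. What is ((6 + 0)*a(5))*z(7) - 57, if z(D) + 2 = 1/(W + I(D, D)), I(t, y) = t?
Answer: -57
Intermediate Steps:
a(k) = 0
W = -32 (W = (3 + 5)*(-4) = 8*(-4) = -32)
z(D) = -2 + 1/(-32 + D)
((6 + 0)*a(5))*z(7) - 57 = ((6 + 0)*0)*((65 - 2*7)/(-32 + 7)) - 57 = (6*0)*((65 - 14)/(-25)) - 57 = 0*(-1/25*51) - 57 = 0*(-51/25) - 57 = 0 - 57 = -57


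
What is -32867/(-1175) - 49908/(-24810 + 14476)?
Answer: 199144739/6071225 ≈ 32.801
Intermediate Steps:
-32867/(-1175) - 49908/(-24810 + 14476) = -32867*(-1/1175) - 49908/(-10334) = 32867/1175 - 49908*(-1/10334) = 32867/1175 + 24954/5167 = 199144739/6071225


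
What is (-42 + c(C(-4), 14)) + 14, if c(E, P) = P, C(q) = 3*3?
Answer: -14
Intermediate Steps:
C(q) = 9
(-42 + c(C(-4), 14)) + 14 = (-42 + 14) + 14 = -28 + 14 = -14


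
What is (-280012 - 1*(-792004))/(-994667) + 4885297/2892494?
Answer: 3378309923051/2877068329498 ≈ 1.1742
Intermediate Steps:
(-280012 - 1*(-792004))/(-994667) + 4885297/2892494 = (-280012 + 792004)*(-1/994667) + 4885297*(1/2892494) = 511992*(-1/994667) + 4885297/2892494 = -511992/994667 + 4885297/2892494 = 3378309923051/2877068329498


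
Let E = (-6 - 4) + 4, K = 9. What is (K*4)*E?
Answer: -216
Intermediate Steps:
E = -6 (E = -10 + 4 = -6)
(K*4)*E = (9*4)*(-6) = 36*(-6) = -216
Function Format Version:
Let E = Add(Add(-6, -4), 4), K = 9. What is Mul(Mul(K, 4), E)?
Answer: -216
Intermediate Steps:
E = -6 (E = Add(-10, 4) = -6)
Mul(Mul(K, 4), E) = Mul(Mul(9, 4), -6) = Mul(36, -6) = -216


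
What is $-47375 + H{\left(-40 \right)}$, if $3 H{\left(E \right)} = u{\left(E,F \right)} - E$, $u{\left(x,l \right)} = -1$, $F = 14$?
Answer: $-47362$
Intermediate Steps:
$H{\left(E \right)} = - \frac{1}{3} - \frac{E}{3}$ ($H{\left(E \right)} = \frac{-1 - E}{3} = - \frac{1}{3} - \frac{E}{3}$)
$-47375 + H{\left(-40 \right)} = -47375 - -13 = -47375 + \left(- \frac{1}{3} + \frac{40}{3}\right) = -47375 + 13 = -47362$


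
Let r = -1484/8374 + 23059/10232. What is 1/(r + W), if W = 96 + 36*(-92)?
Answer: -808328/2597904435 ≈ -0.00031115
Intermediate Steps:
W = -3216 (W = 96 - 3312 = -3216)
r = 1678413/808328 (r = -1484*1/8374 + 23059*(1/10232) = -14/79 + 23059/10232 = 1678413/808328 ≈ 2.0764)
1/(r + W) = 1/(1678413/808328 - 3216) = 1/(-2597904435/808328) = -808328/2597904435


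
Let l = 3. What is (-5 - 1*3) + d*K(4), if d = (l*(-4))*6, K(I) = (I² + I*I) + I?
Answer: -2600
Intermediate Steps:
K(I) = I + 2*I² (K(I) = (I² + I²) + I = 2*I² + I = I + 2*I²)
d = -72 (d = (3*(-4))*6 = -12*6 = -72)
(-5 - 1*3) + d*K(4) = (-5 - 1*3) - 288*(1 + 2*4) = (-5 - 3) - 288*(1 + 8) = -8 - 288*9 = -8 - 72*36 = -8 - 2592 = -2600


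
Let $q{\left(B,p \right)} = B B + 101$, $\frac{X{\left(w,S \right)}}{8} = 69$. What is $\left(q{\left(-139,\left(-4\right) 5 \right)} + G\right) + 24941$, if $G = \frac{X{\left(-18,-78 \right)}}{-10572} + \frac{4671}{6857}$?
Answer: $\frac{268001436900}{6041017} \approx 44364.0$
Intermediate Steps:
$X{\left(w,S \right)} = 552$ ($X{\left(w,S \right)} = 8 \cdot 69 = 552$)
$q{\left(B,p \right)} = 101 + B^{2}$ ($q{\left(B,p \right)} = B^{2} + 101 = 101 + B^{2}$)
$G = \frac{3799729}{6041017}$ ($G = \frac{552}{-10572} + \frac{4671}{6857} = 552 \left(- \frac{1}{10572}\right) + 4671 \cdot \frac{1}{6857} = - \frac{46}{881} + \frac{4671}{6857} = \frac{3799729}{6041017} \approx 0.62899$)
$\left(q{\left(-139,\left(-4\right) 5 \right)} + G\right) + 24941 = \left(\left(101 + \left(-139\right)^{2}\right) + \frac{3799729}{6041017}\right) + 24941 = \left(\left(101 + 19321\right) + \frac{3799729}{6041017}\right) + 24941 = \left(19422 + \frac{3799729}{6041017}\right) + 24941 = \frac{117332431903}{6041017} + 24941 = \frac{268001436900}{6041017}$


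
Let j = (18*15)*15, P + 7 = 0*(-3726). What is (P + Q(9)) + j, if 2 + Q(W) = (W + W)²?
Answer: 4365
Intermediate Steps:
P = -7 (P = -7 + 0*(-3726) = -7 + 0 = -7)
j = 4050 (j = 270*15 = 4050)
Q(W) = -2 + 4*W² (Q(W) = -2 + (W + W)² = -2 + (2*W)² = -2 + 4*W²)
(P + Q(9)) + j = (-7 + (-2 + 4*9²)) + 4050 = (-7 + (-2 + 4*81)) + 4050 = (-7 + (-2 + 324)) + 4050 = (-7 + 322) + 4050 = 315 + 4050 = 4365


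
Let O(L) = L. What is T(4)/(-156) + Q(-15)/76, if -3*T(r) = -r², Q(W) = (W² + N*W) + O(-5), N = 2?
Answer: 577/234 ≈ 2.4658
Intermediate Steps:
Q(W) = -5 + W² + 2*W (Q(W) = (W² + 2*W) - 5 = -5 + W² + 2*W)
T(r) = r²/3 (T(r) = -(-1)*r²/3 = r²/3)
T(4)/(-156) + Q(-15)/76 = ((⅓)*4²)/(-156) + (-5 + (-15)² + 2*(-15))/76 = ((⅓)*16)*(-1/156) + (-5 + 225 - 30)*(1/76) = (16/3)*(-1/156) + 190*(1/76) = -4/117 + 5/2 = 577/234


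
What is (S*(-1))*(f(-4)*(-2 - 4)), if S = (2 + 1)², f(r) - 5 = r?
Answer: 54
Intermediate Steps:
f(r) = 5 + r
S = 9 (S = 3² = 9)
(S*(-1))*(f(-4)*(-2 - 4)) = (9*(-1))*((5 - 4)*(-2 - 4)) = -9*(-6) = 54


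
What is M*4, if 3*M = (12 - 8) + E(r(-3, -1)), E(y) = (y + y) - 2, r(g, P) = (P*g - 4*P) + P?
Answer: 56/3 ≈ 18.667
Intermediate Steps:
r(g, P) = -3*P + P*g (r(g, P) = (-4*P + P*g) + P = -3*P + P*g)
E(y) = -2 + 2*y (E(y) = 2*y - 2 = -2 + 2*y)
M = 14/3 (M = ((12 - 8) + (-2 + 2*(-(-3 - 3))))/3 = (4 + (-2 + 2*(-1*(-6))))/3 = (4 + (-2 + 2*6))/3 = (4 + (-2 + 12))/3 = (4 + 10)/3 = (⅓)*14 = 14/3 ≈ 4.6667)
M*4 = (14/3)*4 = 56/3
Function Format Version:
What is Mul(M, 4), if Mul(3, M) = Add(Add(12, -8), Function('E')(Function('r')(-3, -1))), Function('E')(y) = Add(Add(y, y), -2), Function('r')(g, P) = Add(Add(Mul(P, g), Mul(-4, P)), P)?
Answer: Rational(56, 3) ≈ 18.667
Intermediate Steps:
Function('r')(g, P) = Add(Mul(-3, P), Mul(P, g)) (Function('r')(g, P) = Add(Add(Mul(-4, P), Mul(P, g)), P) = Add(Mul(-3, P), Mul(P, g)))
Function('E')(y) = Add(-2, Mul(2, y)) (Function('E')(y) = Add(Mul(2, y), -2) = Add(-2, Mul(2, y)))
M = Rational(14, 3) (M = Mul(Rational(1, 3), Add(Add(12, -8), Add(-2, Mul(2, Mul(-1, Add(-3, -3)))))) = Mul(Rational(1, 3), Add(4, Add(-2, Mul(2, Mul(-1, -6))))) = Mul(Rational(1, 3), Add(4, Add(-2, Mul(2, 6)))) = Mul(Rational(1, 3), Add(4, Add(-2, 12))) = Mul(Rational(1, 3), Add(4, 10)) = Mul(Rational(1, 3), 14) = Rational(14, 3) ≈ 4.6667)
Mul(M, 4) = Mul(Rational(14, 3), 4) = Rational(56, 3)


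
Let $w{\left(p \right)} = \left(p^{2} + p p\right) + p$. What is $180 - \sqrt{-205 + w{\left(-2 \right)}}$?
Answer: $180 - i \sqrt{199} \approx 180.0 - 14.107 i$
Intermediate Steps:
$w{\left(p \right)} = p + 2 p^{2}$ ($w{\left(p \right)} = \left(p^{2} + p^{2}\right) + p = 2 p^{2} + p = p + 2 p^{2}$)
$180 - \sqrt{-205 + w{\left(-2 \right)}} = 180 - \sqrt{-205 - 2 \left(1 + 2 \left(-2\right)\right)} = 180 - \sqrt{-205 - 2 \left(1 - 4\right)} = 180 - \sqrt{-205 - -6} = 180 - \sqrt{-205 + 6} = 180 - \sqrt{-199} = 180 - i \sqrt{199}$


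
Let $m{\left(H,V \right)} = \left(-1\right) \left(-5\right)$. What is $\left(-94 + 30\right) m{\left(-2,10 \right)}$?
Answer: $-320$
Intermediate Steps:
$m{\left(H,V \right)} = 5$
$\left(-94 + 30\right) m{\left(-2,10 \right)} = \left(-94 + 30\right) 5 = \left(-64\right) 5 = -320$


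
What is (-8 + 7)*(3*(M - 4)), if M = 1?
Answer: 9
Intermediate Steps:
(-8 + 7)*(3*(M - 4)) = (-8 + 7)*(3*(1 - 4)) = -3*(-3) = -1*(-9) = 9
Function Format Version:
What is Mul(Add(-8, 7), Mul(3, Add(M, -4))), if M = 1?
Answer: 9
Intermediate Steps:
Mul(Add(-8, 7), Mul(3, Add(M, -4))) = Mul(Add(-8, 7), Mul(3, Add(1, -4))) = Mul(-1, Mul(3, -3)) = Mul(-1, -9) = 9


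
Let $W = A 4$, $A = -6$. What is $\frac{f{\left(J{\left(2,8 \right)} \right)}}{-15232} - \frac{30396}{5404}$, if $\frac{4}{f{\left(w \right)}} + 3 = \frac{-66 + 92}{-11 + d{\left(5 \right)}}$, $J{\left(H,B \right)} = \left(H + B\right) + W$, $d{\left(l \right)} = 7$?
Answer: $- \frac{39271439}{6981968} \approx -5.6247$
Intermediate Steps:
$W = -24$ ($W = \left(-6\right) 4 = -24$)
$J{\left(H,B \right)} = -24 + B + H$ ($J{\left(H,B \right)} = \left(H + B\right) - 24 = \left(B + H\right) - 24 = -24 + B + H$)
$f{\left(w \right)} = - \frac{8}{19}$ ($f{\left(w \right)} = \frac{4}{-3 + \frac{-66 + 92}{-11 + 7}} = \frac{4}{-3 + \frac{26}{-4}} = \frac{4}{-3 + 26 \left(- \frac{1}{4}\right)} = \frac{4}{-3 - \frac{13}{2}} = \frac{4}{- \frac{19}{2}} = 4 \left(- \frac{2}{19}\right) = - \frac{8}{19}$)
$\frac{f{\left(J{\left(2,8 \right)} \right)}}{-15232} - \frac{30396}{5404} = - \frac{8}{19 \left(-15232\right)} - \frac{30396}{5404} = \left(- \frac{8}{19}\right) \left(- \frac{1}{15232}\right) - \frac{7599}{1351} = \frac{1}{36176} - \frac{7599}{1351} = - \frac{39271439}{6981968}$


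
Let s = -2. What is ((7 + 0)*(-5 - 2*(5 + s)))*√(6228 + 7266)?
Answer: -77*√13494 ≈ -8944.6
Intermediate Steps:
((7 + 0)*(-5 - 2*(5 + s)))*√(6228 + 7266) = ((7 + 0)*(-5 - 2*(5 - 2)))*√(6228 + 7266) = (7*(-5 - 2*3))*√13494 = (7*(-5 - 6))*√13494 = (7*(-11))*√13494 = -77*√13494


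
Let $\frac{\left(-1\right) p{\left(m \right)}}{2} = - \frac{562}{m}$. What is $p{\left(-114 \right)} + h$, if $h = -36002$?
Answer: $- \frac{2052676}{57} \approx -36012.0$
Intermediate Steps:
$p{\left(m \right)} = \frac{1124}{m}$ ($p{\left(m \right)} = - 2 \left(- \frac{562}{m}\right) = \frac{1124}{m}$)
$p{\left(-114 \right)} + h = \frac{1124}{-114} - 36002 = 1124 \left(- \frac{1}{114}\right) - 36002 = - \frac{562}{57} - 36002 = - \frac{2052676}{57}$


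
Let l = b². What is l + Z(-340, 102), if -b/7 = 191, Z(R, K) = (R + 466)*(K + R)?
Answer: 1757581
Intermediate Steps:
Z(R, K) = (466 + R)*(K + R)
b = -1337 (b = -7*191 = -1337)
l = 1787569 (l = (-1337)² = 1787569)
l + Z(-340, 102) = 1787569 + ((-340)² + 466*102 + 466*(-340) + 102*(-340)) = 1787569 + (115600 + 47532 - 158440 - 34680) = 1787569 - 29988 = 1757581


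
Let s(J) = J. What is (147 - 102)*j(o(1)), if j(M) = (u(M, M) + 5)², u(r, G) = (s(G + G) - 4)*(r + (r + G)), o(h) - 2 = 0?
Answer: 1125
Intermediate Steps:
o(h) = 2 (o(h) = 2 + 0 = 2)
u(r, G) = (-4 + 2*G)*(G + 2*r) (u(r, G) = ((G + G) - 4)*(r + (r + G)) = (2*G - 4)*(r + (G + r)) = (-4 + 2*G)*(G + 2*r))
j(M) = (5 - 12*M + 6*M²)² (j(M) = ((-8*M - 4*M + 2*M² + 4*M*M) + 5)² = ((-8*M - 4*M + 2*M² + 4*M²) + 5)² = ((-12*M + 6*M²) + 5)² = (5 - 12*M + 6*M²)²)
(147 - 102)*j(o(1)) = (147 - 102)*(5 - 12*2 + 6*2²)² = 45*(5 - 24 + 6*4)² = 45*(5 - 24 + 24)² = 45*5² = 45*25 = 1125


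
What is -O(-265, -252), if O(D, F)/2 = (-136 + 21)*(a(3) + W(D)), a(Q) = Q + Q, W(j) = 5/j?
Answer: 72910/53 ≈ 1375.7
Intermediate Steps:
a(Q) = 2*Q
O(D, F) = -1380 - 1150/D (O(D, F) = 2*((-136 + 21)*(2*3 + 5/D)) = 2*(-115*(6 + 5/D)) = 2*(-690 - 575/D) = -1380 - 1150/D)
-O(-265, -252) = -(-1380 - 1150/(-265)) = -(-1380 - 1150*(-1/265)) = -(-1380 + 230/53) = -1*(-72910/53) = 72910/53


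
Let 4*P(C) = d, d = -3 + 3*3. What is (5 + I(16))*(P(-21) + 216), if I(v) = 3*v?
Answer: 23055/2 ≈ 11528.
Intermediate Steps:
d = 6 (d = -3 + 9 = 6)
P(C) = 3/2 (P(C) = (¼)*6 = 3/2)
(5 + I(16))*(P(-21) + 216) = (5 + 3*16)*(3/2 + 216) = (5 + 48)*(435/2) = 53*(435/2) = 23055/2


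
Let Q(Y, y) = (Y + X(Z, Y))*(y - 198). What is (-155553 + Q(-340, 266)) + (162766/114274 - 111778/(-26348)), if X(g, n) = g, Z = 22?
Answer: -133360908798891/752722838 ≈ -1.7717e+5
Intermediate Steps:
Q(Y, y) = (-198 + y)*(22 + Y) (Q(Y, y) = (Y + 22)*(y - 198) = (22 + Y)*(-198 + y) = (-198 + y)*(22 + Y))
(-155553 + Q(-340, 266)) + (162766/114274 - 111778/(-26348)) = (-155553 + (-4356 - 198*(-340) + 22*266 - 340*266)) + (162766/114274 - 111778/(-26348)) = (-155553 + (-4356 + 67320 + 5852 - 90440)) + (162766*(1/114274) - 111778*(-1/26348)) = (-155553 - 21624) + (81383/57137 + 55889/13174) = -177177 + 4265469435/752722838 = -133360908798891/752722838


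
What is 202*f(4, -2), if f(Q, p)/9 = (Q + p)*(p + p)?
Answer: -14544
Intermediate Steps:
f(Q, p) = 18*p*(Q + p) (f(Q, p) = 9*((Q + p)*(p + p)) = 9*((Q + p)*(2*p)) = 9*(2*p*(Q + p)) = 18*p*(Q + p))
202*f(4, -2) = 202*(18*(-2)*(4 - 2)) = 202*(18*(-2)*2) = 202*(-72) = -14544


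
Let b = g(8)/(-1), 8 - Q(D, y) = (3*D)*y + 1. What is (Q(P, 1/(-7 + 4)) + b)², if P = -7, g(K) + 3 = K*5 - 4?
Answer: 1089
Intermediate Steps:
g(K) = -7 + 5*K (g(K) = -3 + (K*5 - 4) = -3 + (5*K - 4) = -3 + (-4 + 5*K) = -7 + 5*K)
Q(D, y) = 7 - 3*D*y (Q(D, y) = 8 - ((3*D)*y + 1) = 8 - (3*D*y + 1) = 8 - (1 + 3*D*y) = 8 + (-1 - 3*D*y) = 7 - 3*D*y)
b = -33 (b = (-7 + 5*8)/(-1) = (-7 + 40)*(-1) = 33*(-1) = -33)
(Q(P, 1/(-7 + 4)) + b)² = ((7 - 3*(-7)/(-7 + 4)) - 33)² = ((7 - 3*(-7)/(-3)) - 33)² = ((7 - 3*(-7)*(-⅓)) - 33)² = ((7 - 7) - 33)² = (0 - 33)² = (-33)² = 1089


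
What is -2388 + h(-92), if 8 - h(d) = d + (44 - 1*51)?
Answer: -2281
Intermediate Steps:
h(d) = 15 - d (h(d) = 8 - (d + (44 - 1*51)) = 8 - (d + (44 - 51)) = 8 - (d - 7) = 8 - (-7 + d) = 8 + (7 - d) = 15 - d)
-2388 + h(-92) = -2388 + (15 - 1*(-92)) = -2388 + (15 + 92) = -2388 + 107 = -2281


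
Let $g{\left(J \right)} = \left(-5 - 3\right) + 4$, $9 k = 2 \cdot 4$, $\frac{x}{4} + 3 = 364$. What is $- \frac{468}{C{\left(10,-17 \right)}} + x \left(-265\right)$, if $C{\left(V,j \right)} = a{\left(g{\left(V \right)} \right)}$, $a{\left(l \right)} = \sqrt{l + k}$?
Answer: $-382660 + \frac{702 i \sqrt{7}}{7} \approx -3.8266 \cdot 10^{5} + 265.33 i$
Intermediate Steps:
$x = 1444$ ($x = -12 + 4 \cdot 364 = -12 + 1456 = 1444$)
$k = \frac{8}{9}$ ($k = \frac{2 \cdot 4}{9} = \frac{1}{9} \cdot 8 = \frac{8}{9} \approx 0.88889$)
$g{\left(J \right)} = -4$ ($g{\left(J \right)} = -8 + 4 = -4$)
$a{\left(l \right)} = \sqrt{\frac{8}{9} + l}$ ($a{\left(l \right)} = \sqrt{l + \frac{8}{9}} = \sqrt{\frac{8}{9} + l}$)
$C{\left(V,j \right)} = \frac{2 i \sqrt{7}}{3}$ ($C{\left(V,j \right)} = \frac{\sqrt{8 + 9 \left(-4\right)}}{3} = \frac{\sqrt{8 - 36}}{3} = \frac{\sqrt{-28}}{3} = \frac{2 i \sqrt{7}}{3}$)
$- \frac{468}{C{\left(10,-17 \right)}} + x \left(-265\right) = - \frac{468}{\frac{2}{3} i \sqrt{7}} + 1444 \left(-265\right) = - 468 \left(- \frac{3 i \sqrt{7}}{14}\right) - 382660 = \frac{702 i \sqrt{7}}{7} - 382660 = -382660 + \frac{702 i \sqrt{7}}{7}$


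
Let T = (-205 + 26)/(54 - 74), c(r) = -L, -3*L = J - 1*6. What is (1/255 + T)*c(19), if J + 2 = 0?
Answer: -18266/765 ≈ -23.877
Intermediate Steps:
J = -2 (J = -2 + 0 = -2)
L = 8/3 (L = -(-2 - 1*6)/3 = -(-2 - 6)/3 = -1/3*(-8) = 8/3 ≈ 2.6667)
c(r) = -8/3 (c(r) = -1*8/3 = -8/3)
T = 179/20 (T = -179/(-20) = -179*(-1/20) = 179/20 ≈ 8.9500)
(1/255 + T)*c(19) = (1/255 + 179/20)*(-8/3) = (9133/1020)*(-8/3) = -18266/765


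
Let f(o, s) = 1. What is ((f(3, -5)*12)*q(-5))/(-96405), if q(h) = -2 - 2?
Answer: 16/32135 ≈ 0.00049790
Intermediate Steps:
q(h) = -4
((f(3, -5)*12)*q(-5))/(-96405) = ((1*12)*(-4))/(-96405) = (12*(-4))*(-1/96405) = -48*(-1/96405) = 16/32135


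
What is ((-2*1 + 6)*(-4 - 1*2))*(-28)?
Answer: 672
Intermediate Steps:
((-2*1 + 6)*(-4 - 1*2))*(-28) = ((-2 + 6)*(-4 - 2))*(-28) = (4*(-6))*(-28) = -24*(-28) = 672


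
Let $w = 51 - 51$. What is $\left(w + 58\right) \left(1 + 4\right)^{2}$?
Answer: $1450$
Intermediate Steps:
$w = 0$
$\left(w + 58\right) \left(1 + 4\right)^{2} = \left(0 + 58\right) \left(1 + 4\right)^{2} = 58 \cdot 5^{2} = 58 \cdot 25 = 1450$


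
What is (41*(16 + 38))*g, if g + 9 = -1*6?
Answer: -33210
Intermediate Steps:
g = -15 (g = -9 - 1*6 = -9 - 6 = -15)
(41*(16 + 38))*g = (41*(16 + 38))*(-15) = (41*54)*(-15) = 2214*(-15) = -33210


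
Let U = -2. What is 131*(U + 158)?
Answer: 20436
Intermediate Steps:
131*(U + 158) = 131*(-2 + 158) = 131*156 = 20436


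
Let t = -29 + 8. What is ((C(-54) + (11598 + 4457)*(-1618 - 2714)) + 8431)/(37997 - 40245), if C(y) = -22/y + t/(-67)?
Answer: 125801167357/4066632 ≈ 30935.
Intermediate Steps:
t = -21
C(y) = 21/67 - 22/y (C(y) = -22/y - 21/(-67) = -22/y - 21*(-1/67) = -22/y + 21/67 = 21/67 - 22/y)
((C(-54) + (11598 + 4457)*(-1618 - 2714)) + 8431)/(37997 - 40245) = (((21/67 - 22/(-54)) + (11598 + 4457)*(-1618 - 2714)) + 8431)/(37997 - 40245) = (((21/67 - 22*(-1/54)) + 16055*(-4332)) + 8431)/(-2248) = (((21/67 + 11/27) - 69550260) + 8431)*(-1/2248) = ((1304/1809 - 69550260) + 8431)*(-1/2248) = (-125816419036/1809 + 8431)*(-1/2248) = -125801167357/1809*(-1/2248) = 125801167357/4066632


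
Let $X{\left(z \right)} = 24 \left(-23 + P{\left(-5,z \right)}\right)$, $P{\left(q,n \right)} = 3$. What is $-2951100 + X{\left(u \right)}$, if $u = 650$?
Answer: $-2951580$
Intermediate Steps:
$X{\left(z \right)} = -480$ ($X{\left(z \right)} = 24 \left(-23 + 3\right) = 24 \left(-20\right) = -480$)
$-2951100 + X{\left(u \right)} = -2951100 - 480 = -2951580$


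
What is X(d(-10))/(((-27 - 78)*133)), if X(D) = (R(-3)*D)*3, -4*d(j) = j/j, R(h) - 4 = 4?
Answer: 2/4655 ≈ 0.00042965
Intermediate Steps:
R(h) = 8 (R(h) = 4 + 4 = 8)
d(j) = -¼ (d(j) = -j/(4*j) = -¼*1 = -¼)
X(D) = 24*D (X(D) = (8*D)*3 = 24*D)
X(d(-10))/(((-27 - 78)*133)) = (24*(-¼))/(((-27 - 78)*133)) = -6/((-105*133)) = -6/(-13965) = -6*(-1/13965) = 2/4655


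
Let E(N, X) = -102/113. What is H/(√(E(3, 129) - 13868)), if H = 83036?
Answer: -41518*I*√177092018/783593 ≈ -705.09*I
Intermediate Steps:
E(N, X) = -102/113 (E(N, X) = -102*1/113 = -102/113)
H/(√(E(3, 129) - 13868)) = 83036/(√(-102/113 - 13868)) = 83036/(√(-1567186/113)) = 83036/((I*√177092018/113)) = 83036*(-I*√177092018/1567186) = -41518*I*√177092018/783593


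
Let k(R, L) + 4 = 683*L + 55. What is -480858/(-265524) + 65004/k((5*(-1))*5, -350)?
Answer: 2325344263/1510951678 ≈ 1.5390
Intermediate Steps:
k(R, L) = 51 + 683*L (k(R, L) = -4 + (683*L + 55) = -4 + (55 + 683*L) = 51 + 683*L)
-480858/(-265524) + 65004/k((5*(-1))*5, -350) = -480858/(-265524) + 65004/(51 + 683*(-350)) = -480858*(-1/265524) + 65004/(51 - 239050) = 11449/6322 + 65004/(-238999) = 11449/6322 + 65004*(-1/238999) = 11449/6322 - 65004/238999 = 2325344263/1510951678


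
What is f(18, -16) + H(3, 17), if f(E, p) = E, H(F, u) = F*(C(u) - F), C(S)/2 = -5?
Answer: -21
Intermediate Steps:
C(S) = -10 (C(S) = 2*(-5) = -10)
H(F, u) = F*(-10 - F)
f(18, -16) + H(3, 17) = 18 - 1*3*(10 + 3) = 18 - 1*3*13 = 18 - 39 = -21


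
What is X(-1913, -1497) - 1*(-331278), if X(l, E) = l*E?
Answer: 3195039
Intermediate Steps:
X(l, E) = E*l
X(-1913, -1497) - 1*(-331278) = -1497*(-1913) - 1*(-331278) = 2863761 + 331278 = 3195039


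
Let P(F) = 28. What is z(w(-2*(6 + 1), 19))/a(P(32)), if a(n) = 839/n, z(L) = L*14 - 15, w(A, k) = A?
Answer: -5908/839 ≈ -7.0417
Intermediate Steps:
z(L) = -15 + 14*L (z(L) = 14*L - 15 = -15 + 14*L)
z(w(-2*(6 + 1), 19))/a(P(32)) = (-15 + 14*(-2*(6 + 1)))/((839/28)) = (-15 + 14*(-2*7))/((839*(1/28))) = (-15 + 14*(-14))/(839/28) = (-15 - 196)*(28/839) = -211*28/839 = -5908/839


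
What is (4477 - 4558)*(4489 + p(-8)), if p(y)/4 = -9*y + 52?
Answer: -403785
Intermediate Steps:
p(y) = 208 - 36*y (p(y) = 4*(-9*y + 52) = 4*(52 - 9*y) = 208 - 36*y)
(4477 - 4558)*(4489 + p(-8)) = (4477 - 4558)*(4489 + (208 - 36*(-8))) = -81*(4489 + (208 + 288)) = -81*(4489 + 496) = -81*4985 = -403785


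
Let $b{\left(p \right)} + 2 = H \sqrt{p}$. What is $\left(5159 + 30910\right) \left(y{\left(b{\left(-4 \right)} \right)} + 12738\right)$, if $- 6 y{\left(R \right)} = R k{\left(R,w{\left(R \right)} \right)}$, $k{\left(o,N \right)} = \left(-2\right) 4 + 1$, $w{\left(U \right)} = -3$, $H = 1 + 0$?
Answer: $459362761 + 84161 i \approx 4.5936 \cdot 10^{8} + 84161.0 i$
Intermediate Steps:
$H = 1$
$k{\left(o,N \right)} = -7$ ($k{\left(o,N \right)} = -8 + 1 = -7$)
$b{\left(p \right)} = -2 + \sqrt{p}$ ($b{\left(p \right)} = -2 + 1 \sqrt{p} = -2 + \sqrt{p}$)
$y{\left(R \right)} = \frac{7 R}{6}$ ($y{\left(R \right)} = - \frac{R \left(-7\right)}{6} = - \frac{\left(-7\right) R}{6} = \frac{7 R}{6}$)
$\left(5159 + 30910\right) \left(y{\left(b{\left(-4 \right)} \right)} + 12738\right) = \left(5159 + 30910\right) \left(\frac{7 \left(-2 + \sqrt{-4}\right)}{6} + 12738\right) = 36069 \left(\frac{7 \left(-2 + 2 i\right)}{6} + 12738\right) = 36069 \left(\left(- \frac{7}{3} + \frac{7 i}{3}\right) + 12738\right) = 36069 \left(\frac{38207}{3} + \frac{7 i}{3}\right) = 459362761 + 84161 i$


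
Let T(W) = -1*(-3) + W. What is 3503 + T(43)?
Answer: 3549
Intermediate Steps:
T(W) = 3 + W
3503 + T(43) = 3503 + (3 + 43) = 3503 + 46 = 3549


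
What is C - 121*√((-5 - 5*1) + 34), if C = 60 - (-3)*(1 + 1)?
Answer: 66 - 242*√6 ≈ -526.78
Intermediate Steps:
C = 66 (C = 60 - (-3)*2 = 60 - 1*(-6) = 60 + 6 = 66)
C - 121*√((-5 - 5*1) + 34) = 66 - 121*√((-5 - 5*1) + 34) = 66 - 121*√((-5 - 5) + 34) = 66 - 121*√(-10 + 34) = 66 - 242*√6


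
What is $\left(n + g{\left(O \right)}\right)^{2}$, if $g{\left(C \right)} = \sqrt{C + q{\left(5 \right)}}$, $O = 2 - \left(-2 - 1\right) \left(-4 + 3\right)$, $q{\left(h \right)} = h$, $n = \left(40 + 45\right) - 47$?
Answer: $1600$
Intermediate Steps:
$n = 38$ ($n = 85 - 47 = 38$)
$O = -1$ ($O = 2 - \left(-3\right) \left(-1\right) = 2 - 3 = -1$)
$g{\left(C \right)} = \sqrt{5 + C}$ ($g{\left(C \right)} = \sqrt{C + 5} = \sqrt{5 + C}$)
$\left(n + g{\left(O \right)}\right)^{2} = \left(38 + \sqrt{5 - 1}\right)^{2} = \left(38 + \sqrt{4}\right)^{2} = \left(38 + 2\right)^{2} = 40^{2} = 1600$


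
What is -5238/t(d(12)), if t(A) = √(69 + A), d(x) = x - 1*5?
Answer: -2619*√19/19 ≈ -600.84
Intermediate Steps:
d(x) = -5 + x (d(x) = x - 5 = -5 + x)
-5238/t(d(12)) = -5238/√(69 + (-5 + 12)) = -5238/√(69 + 7) = -5238*√19/38 = -2619*√19/19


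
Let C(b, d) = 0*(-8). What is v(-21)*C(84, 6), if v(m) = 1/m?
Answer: 0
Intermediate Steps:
C(b, d) = 0
v(-21)*C(84, 6) = 0/(-21) = -1/21*0 = 0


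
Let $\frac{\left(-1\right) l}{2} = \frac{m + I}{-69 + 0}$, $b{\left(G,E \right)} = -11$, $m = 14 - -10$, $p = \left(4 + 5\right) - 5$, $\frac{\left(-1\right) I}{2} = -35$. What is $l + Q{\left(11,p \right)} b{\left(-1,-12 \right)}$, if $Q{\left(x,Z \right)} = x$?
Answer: $- \frac{8161}{69} \approx -118.28$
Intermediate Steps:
$I = 70$ ($I = \left(-2\right) \left(-35\right) = 70$)
$p = 4$ ($p = 9 - 5 = 4$)
$m = 24$ ($m = 14 + 10 = 24$)
$l = \frac{188}{69}$ ($l = - 2 \frac{24 + 70}{-69 + 0} = - 2 \frac{94}{-69} = - 2 \cdot 94 \left(- \frac{1}{69}\right) = \left(-2\right) \left(- \frac{94}{69}\right) = \frac{188}{69} \approx 2.7246$)
$l + Q{\left(11,p \right)} b{\left(-1,-12 \right)} = \frac{188}{69} + 11 \left(-11\right) = \frac{188}{69} - 121 = - \frac{8161}{69}$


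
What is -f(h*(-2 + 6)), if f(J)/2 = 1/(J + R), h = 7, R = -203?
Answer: 2/175 ≈ 0.011429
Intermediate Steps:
f(J) = 2/(-203 + J) (f(J) = 2/(J - 203) = 2/(-203 + J))
-f(h*(-2 + 6)) = -2/(-203 + 7*(-2 + 6)) = -2/(-203 + 7*4) = -2/(-203 + 28) = -2/(-175) = -2*(-1)/175 = -1*(-2/175) = 2/175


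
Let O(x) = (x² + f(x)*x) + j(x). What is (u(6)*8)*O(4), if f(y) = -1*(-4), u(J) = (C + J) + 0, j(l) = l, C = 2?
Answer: 2304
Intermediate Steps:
u(J) = 2 + J (u(J) = (2 + J) + 0 = 2 + J)
f(y) = 4
O(x) = x² + 5*x (O(x) = (x² + 4*x) + x = x² + 5*x)
(u(6)*8)*O(4) = ((2 + 6)*8)*(4*(5 + 4)) = (8*8)*(4*9) = 64*36 = 2304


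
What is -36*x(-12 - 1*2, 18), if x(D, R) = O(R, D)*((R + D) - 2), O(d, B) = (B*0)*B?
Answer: 0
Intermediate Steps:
O(d, B) = 0 (O(d, B) = 0*B = 0)
x(D, R) = 0 (x(D, R) = 0*((R + D) - 2) = 0*((D + R) - 2) = 0*(-2 + D + R) = 0)
-36*x(-12 - 1*2, 18) = -36*0 = 0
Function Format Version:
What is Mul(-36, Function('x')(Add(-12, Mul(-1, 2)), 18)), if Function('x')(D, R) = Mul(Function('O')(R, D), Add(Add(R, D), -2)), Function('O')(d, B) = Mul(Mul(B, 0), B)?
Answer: 0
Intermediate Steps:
Function('O')(d, B) = 0 (Function('O')(d, B) = Mul(0, B) = 0)
Function('x')(D, R) = 0 (Function('x')(D, R) = Mul(0, Add(Add(R, D), -2)) = Mul(0, Add(Add(D, R), -2)) = Mul(0, Add(-2, D, R)) = 0)
Mul(-36, Function('x')(Add(-12, Mul(-1, 2)), 18)) = Mul(-36, 0) = 0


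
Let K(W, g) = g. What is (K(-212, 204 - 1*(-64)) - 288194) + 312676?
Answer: 24750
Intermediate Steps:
(K(-212, 204 - 1*(-64)) - 288194) + 312676 = ((204 - 1*(-64)) - 288194) + 312676 = ((204 + 64) - 288194) + 312676 = (268 - 288194) + 312676 = -287926 + 312676 = 24750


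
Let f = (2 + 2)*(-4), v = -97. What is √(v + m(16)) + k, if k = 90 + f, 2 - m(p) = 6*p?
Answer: 74 + I*√191 ≈ 74.0 + 13.82*I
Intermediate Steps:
m(p) = 2 - 6*p
f = -16 (f = 4*(-4) = -16)
k = 74 (k = 90 - 16 = 74)
√(v + m(16)) + k = √(-97 + (2 - 6*16)) + 74 = √(-97 + (2 - 96)) + 74 = √(-97 - 94) + 74 = √(-191) + 74 = I*√191 + 74 = 74 + I*√191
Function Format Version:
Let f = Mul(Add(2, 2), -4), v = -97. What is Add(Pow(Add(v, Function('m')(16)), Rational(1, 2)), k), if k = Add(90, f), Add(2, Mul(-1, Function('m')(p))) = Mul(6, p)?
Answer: Add(74, Mul(I, Pow(191, Rational(1, 2)))) ≈ Add(74.000, Mul(13.820, I))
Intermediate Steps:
Function('m')(p) = Add(2, Mul(-6, p)) (Function('m')(p) = Add(2, Mul(-1, Mul(6, p))) = Add(2, Mul(-6, p)))
f = -16 (f = Mul(4, -4) = -16)
k = 74 (k = Add(90, -16) = 74)
Add(Pow(Add(v, Function('m')(16)), Rational(1, 2)), k) = Add(Pow(Add(-97, Add(2, Mul(-6, 16))), Rational(1, 2)), 74) = Add(Pow(Add(-97, Add(2, -96)), Rational(1, 2)), 74) = Add(Pow(Add(-97, -94), Rational(1, 2)), 74) = Add(Pow(-191, Rational(1, 2)), 74) = Add(Mul(I, Pow(191, Rational(1, 2))), 74) = Add(74, Mul(I, Pow(191, Rational(1, 2))))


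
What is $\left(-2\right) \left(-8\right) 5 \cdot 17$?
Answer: $1360$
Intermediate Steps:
$\left(-2\right) \left(-8\right) 5 \cdot 17 = 16 \cdot 5 \cdot 17 = 80 \cdot 17 = 1360$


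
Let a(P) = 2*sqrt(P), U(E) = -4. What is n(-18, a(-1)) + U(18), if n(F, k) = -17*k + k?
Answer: -4 - 32*I ≈ -4.0 - 32.0*I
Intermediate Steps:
n(F, k) = -16*k
n(-18, a(-1)) + U(18) = -32*sqrt(-1) - 4 = -32*I - 4 = -4 - 32*I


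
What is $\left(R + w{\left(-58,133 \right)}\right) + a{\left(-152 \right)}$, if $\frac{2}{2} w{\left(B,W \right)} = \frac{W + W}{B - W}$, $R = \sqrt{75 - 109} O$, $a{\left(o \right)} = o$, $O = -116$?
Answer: $- \frac{29298}{191} - 116 i \sqrt{34} \approx -153.39 - 676.39 i$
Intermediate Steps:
$R = - 116 i \sqrt{34}$ ($R = \sqrt{75 - 109} \left(-116\right) = \sqrt{-34} \left(-116\right) = i \sqrt{34} \left(-116\right) = - 116 i \sqrt{34} \approx - 676.39 i$)
$w{\left(B,W \right)} = \frac{2 W}{B - W}$ ($w{\left(B,W \right)} = \frac{W + W}{B - W} = \frac{2 W}{B - W}$)
$\left(R + w{\left(-58,133 \right)}\right) + a{\left(-152 \right)} = \left(- 116 i \sqrt{34} + 2 \cdot 133 \frac{1}{-58 - 133}\right) - 152 = \left(- 116 i \sqrt{34} + 2 \cdot 133 \frac{1}{-191}\right) - 152 = \left(- 116 i \sqrt{34} + 2 \cdot 133 \left(- \frac{1}{191}\right)\right) - 152 = \left(- 116 i \sqrt{34} - \frac{266}{191}\right) - 152 = \left(- \frac{266}{191} - 116 i \sqrt{34}\right) - 152 = - \frac{29298}{191} - 116 i \sqrt{34}$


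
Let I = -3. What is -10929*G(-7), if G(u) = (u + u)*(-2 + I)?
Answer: -765030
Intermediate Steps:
G(u) = -10*u (G(u) = (u + u)*(-2 - 3) = (2*u)*(-5) = -10*u)
-10929*G(-7) = -(-109290)*(-7) = -10929*70 = -765030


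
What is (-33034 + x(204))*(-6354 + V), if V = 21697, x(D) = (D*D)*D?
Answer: 129750074090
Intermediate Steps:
x(D) = D³ (x(D) = D²*D = D³)
(-33034 + x(204))*(-6354 + V) = (-33034 + 204³)*(-6354 + 21697) = (-33034 + 8489664)*15343 = 8456630*15343 = 129750074090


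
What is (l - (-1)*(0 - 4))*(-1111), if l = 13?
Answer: -9999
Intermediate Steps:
(l - (-1)*(0 - 4))*(-1111) = (13 - (-1)*(0 - 4))*(-1111) = (13 - (-1)*(-4))*(-1111) = (13 - 1*4)*(-1111) = (13 - 4)*(-1111) = 9*(-1111) = -9999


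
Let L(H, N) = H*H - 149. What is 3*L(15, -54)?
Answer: 228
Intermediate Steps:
L(H, N) = -149 + H² (L(H, N) = H² - 149 = -149 + H²)
3*L(15, -54) = 3*(-149 + 15²) = 3*(-149 + 225) = 3*76 = 228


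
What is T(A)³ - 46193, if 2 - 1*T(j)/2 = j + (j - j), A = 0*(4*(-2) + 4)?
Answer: -46129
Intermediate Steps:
A = 0 (A = 0*(-8 + 4) = 0*(-4) = 0)
T(j) = 4 - 2*j (T(j) = 4 - 2*(j + (j - j)) = 4 - 2*(j + 0) = 4 - 2*j)
T(A)³ - 46193 = (4 - 2*0)³ - 46193 = (4 + 0)³ - 46193 = 4³ - 46193 = 64 - 46193 = -46129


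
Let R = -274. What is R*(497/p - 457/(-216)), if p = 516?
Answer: -3917789/4644 ≈ -843.62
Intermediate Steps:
R*(497/p - 457/(-216)) = -274*(497/516 - 457/(-216)) = -274*(497*(1/516) - 457*(-1/216)) = -274*(497/516 + 457/216) = -274*28597/9288 = -3917789/4644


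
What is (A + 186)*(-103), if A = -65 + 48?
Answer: -17407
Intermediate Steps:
A = -17
(A + 186)*(-103) = (-17 + 186)*(-103) = 169*(-103) = -17407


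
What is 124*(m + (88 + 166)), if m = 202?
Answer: 56544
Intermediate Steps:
124*(m + (88 + 166)) = 124*(202 + (88 + 166)) = 124*(202 + 254) = 124*456 = 56544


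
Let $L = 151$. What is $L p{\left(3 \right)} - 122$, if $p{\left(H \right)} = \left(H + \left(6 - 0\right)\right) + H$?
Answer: $1690$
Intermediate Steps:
$p{\left(H \right)} = 6 + 2 H$ ($p{\left(H \right)} = \left(H + \left(6 + 0\right)\right) + H = \left(H + 6\right) + H = \left(6 + H\right) + H = 6 + 2 H$)
$L p{\left(3 \right)} - 122 = 151 \left(6 + 2 \cdot 3\right) - 122 = 151 \left(6 + 6\right) - 122 = 151 \cdot 12 - 122 = 1812 - 122 = 1690$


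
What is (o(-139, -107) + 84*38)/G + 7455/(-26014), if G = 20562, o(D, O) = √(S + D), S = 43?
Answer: -11708837/89149978 + 2*I*√6/10281 ≈ -0.13134 + 0.00047651*I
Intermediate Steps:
o(D, O) = √(43 + D)
(o(-139, -107) + 84*38)/G + 7455/(-26014) = (√(43 - 139) + 84*38)/20562 + 7455/(-26014) = (√(-96) + 3192)*(1/20562) + 7455*(-1/26014) = (4*I*√6 + 3192)*(1/20562) - 7455/26014 = (3192 + 4*I*√6)*(1/20562) - 7455/26014 = (532/3427 + 2*I*√6/10281) - 7455/26014 = -11708837/89149978 + 2*I*√6/10281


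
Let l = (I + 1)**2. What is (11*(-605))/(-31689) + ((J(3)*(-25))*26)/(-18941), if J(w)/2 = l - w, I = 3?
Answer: 50892035/46170873 ≈ 1.1023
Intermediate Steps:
l = 16 (l = (3 + 1)**2 = 4**2 = 16)
J(w) = 32 - 2*w (J(w) = 2*(16 - w) = 32 - 2*w)
(11*(-605))/(-31689) + ((J(3)*(-25))*26)/(-18941) = (11*(-605))/(-31689) + (((32 - 2*3)*(-25))*26)/(-18941) = -6655*(-1/31689) + (((32 - 6)*(-25))*26)*(-1/18941) = 6655/31689 + ((26*(-25))*26)*(-1/18941) = 6655/31689 - 650*26*(-1/18941) = 6655/31689 - 16900*(-1/18941) = 6655/31689 + 1300/1457 = 50892035/46170873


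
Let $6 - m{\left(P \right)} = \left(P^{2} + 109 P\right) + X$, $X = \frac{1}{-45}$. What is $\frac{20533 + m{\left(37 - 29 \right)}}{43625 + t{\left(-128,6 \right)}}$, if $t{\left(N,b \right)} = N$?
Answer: $\frac{882136}{1957365} \approx 0.45068$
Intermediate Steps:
$X = - \frac{1}{45} \approx -0.022222$
$m{\left(P \right)} = \frac{271}{45} - P^{2} - 109 P$ ($m{\left(P \right)} = 6 - \left(\left(P^{2} + 109 P\right) - \frac{1}{45}\right) = 6 - \left(- \frac{1}{45} + P^{2} + 109 P\right) = \frac{271}{45} - P^{2} - 109 P$)
$\frac{20533 + m{\left(37 - 29 \right)}}{43625 + t{\left(-128,6 \right)}} = \frac{20533 - \left(- \frac{271}{45} + \left(37 - 29\right)^{2} + 109 \left(37 - 29\right)\right)}{43625 - 128} = \frac{20533 - \left(- \frac{271}{45} + \left(37 - 29\right)^{2} + 109 \left(37 - 29\right)\right)}{43497} = \left(20533 - \frac{41849}{45}\right) \frac{1}{43497} = \frac{882136}{45} \cdot \frac{1}{43497} = \frac{882136}{1957365}$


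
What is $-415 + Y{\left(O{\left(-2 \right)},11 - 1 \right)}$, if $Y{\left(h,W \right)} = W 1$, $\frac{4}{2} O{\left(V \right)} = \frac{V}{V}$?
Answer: $-405$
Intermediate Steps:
$O{\left(V \right)} = \frac{1}{2}$ ($O{\left(V \right)} = \frac{V \frac{1}{V}}{2} = \frac{1}{2} \cdot 1 = \frac{1}{2}$)
$Y{\left(h,W \right)} = W$
$-415 + Y{\left(O{\left(-2 \right)},11 - 1 \right)} = -415 + \left(11 - 1\right) = -415 + 10 = -405$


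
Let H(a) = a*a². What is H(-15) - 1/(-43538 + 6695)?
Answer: -124345124/36843 ≈ -3375.0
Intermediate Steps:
H(a) = a³
H(-15) - 1/(-43538 + 6695) = (-15)³ - 1/(-43538 + 6695) = -3375 - 1/(-36843) = -3375 - 1*(-1/36843) = -3375 + 1/36843 = -124345124/36843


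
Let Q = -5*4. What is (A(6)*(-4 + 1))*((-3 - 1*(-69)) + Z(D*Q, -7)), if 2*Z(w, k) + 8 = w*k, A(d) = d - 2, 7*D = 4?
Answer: -1224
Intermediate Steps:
D = 4/7 (D = (⅐)*4 = 4/7 ≈ 0.57143)
A(d) = -2 + d
Q = -20
Z(w, k) = -4 + k*w/2 (Z(w, k) = -4 + (w*k)/2 = -4 + (k*w)/2 = -4 + k*w/2)
(A(6)*(-4 + 1))*((-3 - 1*(-69)) + Z(D*Q, -7)) = ((-2 + 6)*(-4 + 1))*((-3 - 1*(-69)) + (-4 + (½)*(-7)*((4/7)*(-20)))) = (4*(-3))*((-3 + 69) + (-4 + (½)*(-7)*(-80/7))) = -12*(66 + (-4 + 40)) = -12*(66 + 36) = -12*102 = -1224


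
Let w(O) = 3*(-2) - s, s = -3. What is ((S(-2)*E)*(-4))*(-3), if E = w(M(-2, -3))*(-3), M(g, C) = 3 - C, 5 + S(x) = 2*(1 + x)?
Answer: -756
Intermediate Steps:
S(x) = -3 + 2*x (S(x) = -5 + 2*(1 + x) = -5 + (2 + 2*x) = -3 + 2*x)
w(O) = -3 (w(O) = 3*(-2) - 1*(-3) = -6 + 3 = -3)
E = 9 (E = -3*(-3) = 9)
((S(-2)*E)*(-4))*(-3) = (((-3 + 2*(-2))*9)*(-4))*(-3) = (((-3 - 4)*9)*(-4))*(-3) = (-7*9*(-4))*(-3) = -63*(-4)*(-3) = 252*(-3) = -756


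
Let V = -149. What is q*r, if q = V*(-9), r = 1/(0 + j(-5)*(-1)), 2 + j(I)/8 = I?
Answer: 1341/56 ≈ 23.946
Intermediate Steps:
j(I) = -16 + 8*I
r = 1/56 (r = 1/(0 + (-16 + 8*(-5))*(-1)) = 1/(0 + (-16 - 40)*(-1)) = 1/(0 - 56*(-1)) = 1/(0 + 56) = 1/56 ≈ 0.017857)
q = 1341 (q = -149*(-9) = 1341)
q*r = 1341*(1/56) = 1341/56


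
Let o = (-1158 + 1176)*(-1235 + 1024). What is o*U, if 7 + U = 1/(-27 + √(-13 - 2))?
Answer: 3313755/124 + 633*I*√15/124 ≈ 26724.0 + 19.771*I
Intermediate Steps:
U = -7 + 1/(-27 + I*√15) (U = -7 + 1/(-27 + √(-13 - 2)) = -7 + 1/(-27 + √(-15)) = -7 + 1/(-27 + I*√15) ≈ -7.0363 - 0.0052056*I)
o = -3798 (o = 18*(-211) = -3798)
o*U = -3798*(-1745/248 - I*√15/744) = 3313755/124 + 633*I*√15/124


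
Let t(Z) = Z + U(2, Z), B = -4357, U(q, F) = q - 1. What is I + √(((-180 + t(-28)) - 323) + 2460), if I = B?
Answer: -4357 + √1930 ≈ -4313.1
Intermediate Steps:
U(q, F) = -1 + q
t(Z) = 1 + Z (t(Z) = Z + (-1 + 2) = Z + 1 = 1 + Z)
I = -4357
I + √(((-180 + t(-28)) - 323) + 2460) = -4357 + √(((-180 + (1 - 28)) - 323) + 2460) = -4357 + √(((-180 - 27) - 323) + 2460) = -4357 + √((-207 - 323) + 2460) = -4357 + √(-530 + 2460) = -4357 + √1930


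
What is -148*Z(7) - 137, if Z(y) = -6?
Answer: 751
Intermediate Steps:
-148*Z(7) - 137 = -148*(-6) - 137 = 888 - 137 = 751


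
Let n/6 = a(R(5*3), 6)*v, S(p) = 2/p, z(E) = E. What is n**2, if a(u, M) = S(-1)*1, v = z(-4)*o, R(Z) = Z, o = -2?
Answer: 9216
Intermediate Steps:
v = 8 (v = -4*(-2) = 8)
a(u, M) = -2 (a(u, M) = (2/(-1))*1 = (2*(-1))*1 = -2*1 = -2)
n = -96 (n = 6*(-2*8) = 6*(-16) = -96)
n**2 = (-96)**2 = 9216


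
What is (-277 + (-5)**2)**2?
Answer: 63504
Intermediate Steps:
(-277 + (-5)**2)**2 = (-277 + 25)**2 = (-252)**2 = 63504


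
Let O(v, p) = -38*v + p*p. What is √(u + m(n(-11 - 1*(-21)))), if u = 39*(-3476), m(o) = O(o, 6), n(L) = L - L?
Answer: 2*I*√33882 ≈ 368.14*I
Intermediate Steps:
n(L) = 0
O(v, p) = p² - 38*v (O(v, p) = -38*v + p² = p² - 38*v)
m(o) = 36 - 38*o (m(o) = 6² - 38*o = 36 - 38*o)
u = -135564
√(u + m(n(-11 - 1*(-21)))) = √(-135564 + (36 - 38*0)) = √(-135564 + (36 + 0)) = √(-135564 + 36) = √(-135528) = 2*I*√33882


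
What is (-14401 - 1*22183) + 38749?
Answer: 2165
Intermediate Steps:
(-14401 - 1*22183) + 38749 = (-14401 - 22183) + 38749 = -36584 + 38749 = 2165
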